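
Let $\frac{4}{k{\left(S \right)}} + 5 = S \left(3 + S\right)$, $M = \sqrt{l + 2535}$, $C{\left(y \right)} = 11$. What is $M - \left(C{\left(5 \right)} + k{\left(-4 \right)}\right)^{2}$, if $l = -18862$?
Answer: $-49 + i \sqrt{16327} \approx -49.0 + 127.78 i$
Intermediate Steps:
$M = i \sqrt{16327}$ ($M = \sqrt{-18862 + 2535} = \sqrt{-16327} = i \sqrt{16327} \approx 127.78 i$)
$k{\left(S \right)} = \frac{4}{-5 + S \left(3 + S\right)}$
$M - \left(C{\left(5 \right)} + k{\left(-4 \right)}\right)^{2} = i \sqrt{16327} - \left(11 + \frac{4}{-5 + \left(-4\right)^{2} + 3 \left(-4\right)}\right)^{2} = i \sqrt{16327} - \left(11 + \frac{4}{-5 + 16 - 12}\right)^{2} = i \sqrt{16327} - \left(11 + \frac{4}{-1}\right)^{2} = i \sqrt{16327} - \left(11 + 4 \left(-1\right)\right)^{2} = i \sqrt{16327} - \left(11 - 4\right)^{2} = i \sqrt{16327} - 7^{2} = i \sqrt{16327} - 49 = -49 + i \sqrt{16327}$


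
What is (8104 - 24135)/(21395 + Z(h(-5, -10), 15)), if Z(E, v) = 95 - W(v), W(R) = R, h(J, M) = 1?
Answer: -16031/21475 ≈ -0.74650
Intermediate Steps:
Z(E, v) = 95 - v
(8104 - 24135)/(21395 + Z(h(-5, -10), 15)) = (8104 - 24135)/(21395 + (95 - 1*15)) = -16031/(21395 + (95 - 15)) = -16031/(21395 + 80) = -16031/21475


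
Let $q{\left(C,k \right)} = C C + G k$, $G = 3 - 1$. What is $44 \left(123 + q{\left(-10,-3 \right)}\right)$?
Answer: $9548$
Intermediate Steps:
$G = 2$ ($G = 3 - 1 = 2$)
$q{\left(C,k \right)} = C^{2} + 2 k$ ($q{\left(C,k \right)} = C C + 2 k = C^{2} + 2 k$)
$44 \left(123 + q{\left(-10,-3 \right)}\right) = 44 \left(123 + \left(\left(-10\right)^{2} + 2 \left(-3\right)\right)\right) = 44 \left(123 + \left(100 - 6\right)\right) = 44 \left(123 + 94\right) = 44 \cdot 217 = 9548$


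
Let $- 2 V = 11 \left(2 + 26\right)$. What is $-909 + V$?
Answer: $-1063$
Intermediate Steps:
$V = -154$ ($V = - \frac{11 \left(2 + 26\right)}{2} = - \frac{11 \cdot 28}{2} = \left(- \frac{1}{2}\right) 308 = -154$)
$-909 + V = -909 - 154 = -1063$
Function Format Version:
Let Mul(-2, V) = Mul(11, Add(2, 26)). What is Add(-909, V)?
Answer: -1063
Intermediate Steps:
V = -154 (V = Mul(Rational(-1, 2), Mul(11, Add(2, 26))) = Mul(Rational(-1, 2), Mul(11, 28)) = Mul(Rational(-1, 2), 308) = -154)
Add(-909, V) = Add(-909, -154) = -1063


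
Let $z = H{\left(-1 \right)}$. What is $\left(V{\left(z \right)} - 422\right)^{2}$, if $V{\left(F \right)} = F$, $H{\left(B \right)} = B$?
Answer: $178929$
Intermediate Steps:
$z = -1$
$\left(V{\left(z \right)} - 422\right)^{2} = \left(-1 - 422\right)^{2} = \left(-423\right)^{2} = 178929$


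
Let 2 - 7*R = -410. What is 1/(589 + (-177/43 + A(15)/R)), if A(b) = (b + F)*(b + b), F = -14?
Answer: 8858/5185415 ≈ 0.0017083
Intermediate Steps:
R = 412/7 (R = 2/7 - ⅐*(-410) = 2/7 + 410/7 = 412/7 ≈ 58.857)
A(b) = 2*b*(-14 + b) (A(b) = (b - 14)*(b + b) = (-14 + b)*(2*b) = 2*b*(-14 + b))
1/(589 + (-177/43 + A(15)/R)) = 1/(589 + (-177/43 + (2*15*(-14 + 15))/(412/7))) = 1/(589 + (-177*1/43 + (2*15*1)*(7/412))) = 1/(589 + (-177/43 + 30*(7/412))) = 1/(589 + (-177/43 + 105/206)) = 1/(589 - 31947/8858) = 1/(5185415/8858) = 8858/5185415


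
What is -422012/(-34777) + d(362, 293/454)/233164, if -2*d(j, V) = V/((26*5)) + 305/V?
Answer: 3402881664970372487/280446764338368160 ≈ 12.134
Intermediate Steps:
d(j, V) = -305/(2*V) - V/260 (d(j, V) = -(V/((26*5)) + 305/V)/2 = -(V/130 + 305/V)/2 = -(305/V + V/130)/2 = -305/(2*V) - V/260)
-422012/(-34777) + d(362, 293/454)/233164 = -422012/(-34777) + ((-39650 - (293/454)**2)/(260*((293/454))))/233164 = -422012*(-1/34777) + ((-39650 - (293*(1/454))**2)/(260*((293*(1/454)))))*(1/233164) = 422012/34777 + ((-39650 - (293/454)**2)/(260*(293/454)))*(1/233164) = 422012/34777 + ((1/260)*(454/293)*(-39650 - 1*85849/206116))*(1/233164) = 422012/34777 + ((1/260)*(454/293)*(-39650 - 85849/206116))*(1/233164) = 422012/34777 + ((1/260)*(454/293)*(-8172585249/206116))*(1/233164) = 422012/34777 - 8172585249/34585720*1/233164 = 422012/34777 - 8172585249/8064144818080 = 3402881664970372487/280446764338368160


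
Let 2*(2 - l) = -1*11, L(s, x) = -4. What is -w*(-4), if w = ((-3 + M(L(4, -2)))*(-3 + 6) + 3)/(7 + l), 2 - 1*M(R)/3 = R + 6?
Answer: -48/29 ≈ -1.6552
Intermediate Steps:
M(R) = -12 - 3*R (M(R) = 6 - 3*(R + 6) = 6 - 3*(6 + R) = 6 + (-18 - 3*R) = -12 - 3*R)
l = 15/2 (l = 2 - (-1)*11/2 = 2 - ½*(-11) = 2 + 11/2 = 15/2 ≈ 7.5000)
w = -12/29 (w = ((-3 + (-12 - 3*(-4)))*(-3 + 6) + 3)/(7 + 15/2) = ((-3 + (-12 + 12))*3 + 3)/(29/2) = ((-3 + 0)*3 + 3)*(2/29) = (-3*3 + 3)*(2/29) = (-9 + 3)*(2/29) = -6*2/29 = -12/29 ≈ -0.41379)
-w*(-4) = -1*(-12/29)*(-4) = (12/29)*(-4) = -48/29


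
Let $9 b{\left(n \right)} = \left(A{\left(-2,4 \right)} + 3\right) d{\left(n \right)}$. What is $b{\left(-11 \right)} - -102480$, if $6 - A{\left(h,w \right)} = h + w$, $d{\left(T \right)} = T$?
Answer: $\frac{922243}{9} \approx 1.0247 \cdot 10^{5}$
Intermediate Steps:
$A{\left(h,w \right)} = 6 - h - w$ ($A{\left(h,w \right)} = 6 - \left(h + w\right) = 6 - h - w$)
$b{\left(n \right)} = \frac{7 n}{9}$ ($b{\left(n \right)} = \frac{\left(\left(6 - -2 - 4\right) + 3\right) n}{9} = \frac{\left(\left(6 + 2 - 4\right) + 3\right) n}{9} = \frac{\left(4 + 3\right) n}{9} = \frac{7 n}{9}$)
$b{\left(-11 \right)} - -102480 = \frac{7}{9} \left(-11\right) - -102480 = - \frac{77}{9} + 102480 = \frac{922243}{9}$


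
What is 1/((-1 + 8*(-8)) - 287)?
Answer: -1/352 ≈ -0.0028409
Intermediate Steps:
1/((-1 + 8*(-8)) - 287) = 1/((-1 - 64) - 287) = 1/(-65 - 287) = 1/(-352) = -1/352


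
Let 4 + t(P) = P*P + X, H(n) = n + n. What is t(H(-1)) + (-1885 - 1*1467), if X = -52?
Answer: -3404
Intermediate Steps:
H(n) = 2*n
t(P) = -56 + P² (t(P) = -4 + (P*P - 52) = -4 + (P² - 52) = -4 + (-52 + P²) = -56 + P²)
t(H(-1)) + (-1885 - 1*1467) = (-56 + (2*(-1))²) + (-1885 - 1*1467) = (-56 + (-2)²) + (-1885 - 1467) = (-56 + 4) - 3352 = -52 - 3352 = -3404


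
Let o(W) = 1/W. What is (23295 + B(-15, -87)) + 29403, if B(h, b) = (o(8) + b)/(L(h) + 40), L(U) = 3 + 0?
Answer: 18127417/344 ≈ 52696.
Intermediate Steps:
L(U) = 3
B(h, b) = 1/344 + b/43 (B(h, b) = (1/8 + b)/(3 + 40) = (1/8 + b)/43 = (1/8 + b)*(1/43) = 1/344 + b/43)
(23295 + B(-15, -87)) + 29403 = (23295 + (1/344 + (1/43)*(-87))) + 29403 = (23295 + (1/344 - 87/43)) + 29403 = (23295 - 695/344) + 29403 = 8012785/344 + 29403 = 18127417/344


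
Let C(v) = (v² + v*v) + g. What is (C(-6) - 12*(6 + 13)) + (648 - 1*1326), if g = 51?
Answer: -783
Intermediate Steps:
C(v) = 51 + 2*v² (C(v) = (v² + v*v) + 51 = (v² + v²) + 51 = 2*v² + 51 = 51 + 2*v²)
(C(-6) - 12*(6 + 13)) + (648 - 1*1326) = ((51 + 2*(-6)²) - 12*(6 + 13)) + (648 - 1*1326) = ((51 + 2*36) - 12*19) + (648 - 1326) = ((51 + 72) - 228) - 678 = (123 - 228) - 678 = -105 - 678 = -783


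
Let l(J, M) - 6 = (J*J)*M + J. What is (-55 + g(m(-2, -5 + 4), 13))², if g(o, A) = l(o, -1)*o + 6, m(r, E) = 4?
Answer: 5329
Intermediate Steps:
l(J, M) = 6 + J + M*J² (l(J, M) = 6 + ((J*J)*M + J) = 6 + (J²*M + J) = 6 + (M*J² + J) = 6 + (J + M*J²) = 6 + J + M*J²)
g(o, A) = 6 + o*(6 + o - o²) (g(o, A) = (6 + o - o²)*o + 6 = o*(6 + o - o²) + 6 = 6 + o*(6 + o - o²))
(-55 + g(m(-2, -5 + 4), 13))² = (-55 + (6 + 4*(6 + 4 - 1*4²)))² = (-55 + (6 + 4*(6 + 4 - 1*16)))² = (-55 + (6 + 4*(6 + 4 - 16)))² = (-55 + (6 + 4*(-6)))² = (-55 + (6 - 24))² = (-55 - 18)² = (-73)² = 5329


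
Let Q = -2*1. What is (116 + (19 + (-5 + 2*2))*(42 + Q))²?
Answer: 698896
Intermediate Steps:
Q = -2
(116 + (19 + (-5 + 2*2))*(42 + Q))² = (116 + (19 + (-5 + 2*2))*(42 - 2))² = (116 + (19 + (-5 + 4))*40)² = (116 + (19 - 1)*40)² = (116 + 18*40)² = (116 + 720)² = 836² = 698896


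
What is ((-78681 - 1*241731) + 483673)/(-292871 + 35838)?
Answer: -23323/36719 ≈ -0.63518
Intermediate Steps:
((-78681 - 1*241731) + 483673)/(-292871 + 35838) = ((-78681 - 241731) + 483673)/(-257033) = (-320412 + 483673)*(-1/257033) = 163261*(-1/257033) = -23323/36719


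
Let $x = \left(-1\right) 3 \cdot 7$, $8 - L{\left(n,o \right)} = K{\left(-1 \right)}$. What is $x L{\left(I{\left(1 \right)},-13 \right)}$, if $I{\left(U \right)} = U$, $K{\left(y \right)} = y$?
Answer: $-189$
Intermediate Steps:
$L{\left(n,o \right)} = 9$ ($L{\left(n,o \right)} = 8 - -1 = 8 + 1 = 9$)
$x = -21$ ($x = \left(-3\right) 7 = -21$)
$x L{\left(I{\left(1 \right)},-13 \right)} = \left(-21\right) 9 = -189$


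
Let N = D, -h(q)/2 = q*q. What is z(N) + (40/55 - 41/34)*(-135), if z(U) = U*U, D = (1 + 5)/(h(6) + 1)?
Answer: 121829229/1885334 ≈ 64.619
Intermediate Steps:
h(q) = -2*q² (h(q) = -2*q*q = -2*q²)
D = -6/71 (D = (1 + 5)/(-2*6² + 1) = 6/(-2*36 + 1) = 6/(-72 + 1) = 6/(-71) = 6*(-1/71) = -6/71 ≈ -0.084507)
N = -6/71 ≈ -0.084507
z(U) = U²
z(N) + (40/55 - 41/34)*(-135) = (-6/71)² + (40/55 - 41/34)*(-135) = 36/5041 + (40*(1/55) - 41*1/34)*(-135) = 36/5041 + (8/11 - 41/34)*(-135) = 36/5041 - 179/374*(-135) = 36/5041 + 24165/374 = 121829229/1885334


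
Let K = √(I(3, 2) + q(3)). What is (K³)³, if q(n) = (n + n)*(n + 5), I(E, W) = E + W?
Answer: 7890481*√53 ≈ 5.7444e+7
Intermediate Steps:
q(n) = 2*n*(5 + n) (q(n) = (2*n)*(5 + n) = 2*n*(5 + n))
K = √53 (K = √((3 + 2) + 2*3*(5 + 3)) = √(5 + 2*3*8) = √(5 + 48) = √53 ≈ 7.2801)
(K³)³ = ((√53)³)³ = (53*√53)³ = 7890481*√53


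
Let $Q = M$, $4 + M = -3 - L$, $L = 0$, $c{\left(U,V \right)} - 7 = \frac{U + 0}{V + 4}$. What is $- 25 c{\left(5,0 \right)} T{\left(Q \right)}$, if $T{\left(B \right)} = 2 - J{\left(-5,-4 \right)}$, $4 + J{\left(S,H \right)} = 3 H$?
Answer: $- \frac{7425}{2} \approx -3712.5$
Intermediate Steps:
$c{\left(U,V \right)} = 7 + \frac{U}{4 + V}$ ($c{\left(U,V \right)} = 7 + \frac{U + 0}{V + 4} = 7 + \frac{U}{4 + V}$)
$J{\left(S,H \right)} = -4 + 3 H$
$M = -7$ ($M = -4 - 3 = -7$)
$Q = -7$
$T{\left(B \right)} = 18$ ($T{\left(B \right)} = 2 - \left(-4 + 3 \left(-4\right)\right) = 2 - \left(-4 - 12\right) = 2 - -16 = 2 + 16 = 18$)
$- 25 c{\left(5,0 \right)} T{\left(Q \right)} = - 25 \frac{28 + 5 + 7 \cdot 0}{4 + 0} \cdot 18 = - 25 \frac{28 + 5 + 0}{4} \cdot 18 = - 25 \cdot \frac{1}{4} \cdot 33 \cdot 18 = \left(-25\right) \frac{33}{4} \cdot 18 = \left(- \frac{825}{4}\right) 18 = - \frac{7425}{2}$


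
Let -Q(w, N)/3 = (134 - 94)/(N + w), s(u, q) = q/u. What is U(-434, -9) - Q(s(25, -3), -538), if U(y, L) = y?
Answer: -5841602/13453 ≈ -434.22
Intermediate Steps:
Q(w, N) = -120/(N + w) (Q(w, N) = -3*(134 - 94)/(N + w) = -120/(N + w))
U(-434, -9) - Q(s(25, -3), -538) = -434 - (-120)/(-538 - 3/25) = -434 - (-120)/(-13453/25) = -434 - (-120)*(-25)/13453 = -434 - 1*3000/13453 = -434 - 3000/13453 = -5841602/13453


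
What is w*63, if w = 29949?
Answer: 1886787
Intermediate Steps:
w*63 = 29949*63 = 1886787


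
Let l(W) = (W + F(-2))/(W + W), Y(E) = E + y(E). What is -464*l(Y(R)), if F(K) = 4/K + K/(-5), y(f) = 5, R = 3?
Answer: -928/5 ≈ -185.60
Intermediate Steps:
Y(E) = 5 + E (Y(E) = E + 5 = 5 + E)
F(K) = 4/K - K/5 (F(K) = 4/K + K*(-⅕) = 4/K - K/5)
l(W) = (-8/5 + W)/(2*W) (l(W) = (W + (4/(-2) - ⅕*(-2)))/(W + W) = (W + (4*(-½) + ⅖))/((2*W)) = (W + (-2 + ⅖))*(1/(2*W)) = (W - 8/5)*(1/(2*W)) = (-8/5 + W)*(1/(2*W)) = (-8/5 + W)/(2*W))
-464*l(Y(R)) = -232*(-8 + 5*(5 + 3))/(5*(5 + 3)) = -232*(-8 + 5*8)/(5*8) = -232*(-8 + 40)/(5*8) = -232*32/(5*8) = -464*⅖ = -928/5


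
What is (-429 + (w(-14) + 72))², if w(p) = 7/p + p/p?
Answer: 508369/4 ≈ 1.2709e+5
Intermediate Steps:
w(p) = 1 + 7/p (w(p) = 7/p + 1 = 1 + 7/p)
(-429 + (w(-14) + 72))² = (-429 + ((7 - 14)/(-14) + 72))² = (-429 + (-1/14*(-7) + 72))² = (-429 + (½ + 72))² = (-429 + 145/2)² = (-713/2)² = 508369/4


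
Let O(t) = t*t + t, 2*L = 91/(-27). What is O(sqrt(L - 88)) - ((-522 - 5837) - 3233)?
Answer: 513125/54 + I*sqrt(29058)/18 ≈ 9502.3 + 9.4702*I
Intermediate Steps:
L = -91/54 (L = (91/(-27))/2 = (91*(-1/27))/2 = (1/2)*(-91/27) = -91/54 ≈ -1.6852)
O(t) = t + t**2 (O(t) = t**2 + t = t + t**2)
O(sqrt(L - 88)) - ((-522 - 5837) - 3233) = sqrt(-91/54 - 88)*(1 + sqrt(-91/54 - 88)) - ((-522 - 5837) - 3233) = sqrt(-4843/54)*(1 + sqrt(-4843/54)) - (-6359 - 3233) = (I*sqrt(29058)/18)*(1 + I*sqrt(29058)/18) - 1*(-9592) = I*sqrt(29058)*(1 + I*sqrt(29058)/18)/18 + 9592 = 9592 + I*sqrt(29058)*(1 + I*sqrt(29058)/18)/18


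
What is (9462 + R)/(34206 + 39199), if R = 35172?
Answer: 44634/73405 ≈ 0.60805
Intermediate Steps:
(9462 + R)/(34206 + 39199) = (9462 + 35172)/(34206 + 39199) = 44634/73405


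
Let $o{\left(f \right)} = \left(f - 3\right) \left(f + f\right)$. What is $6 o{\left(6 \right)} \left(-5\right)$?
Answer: $-1080$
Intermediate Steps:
$o{\left(f \right)} = 2 f \left(-3 + f\right)$ ($o{\left(f \right)} = \left(-3 + f\right) 2 f = 2 f \left(-3 + f\right)$)
$6 o{\left(6 \right)} \left(-5\right) = 6 \cdot 2 \cdot 6 \left(-3 + 6\right) \left(-5\right) = 6 \cdot 2 \cdot 6 \cdot 3 \left(-5\right) = 6 \cdot 36 \left(-5\right) = 216 \left(-5\right) = -1080$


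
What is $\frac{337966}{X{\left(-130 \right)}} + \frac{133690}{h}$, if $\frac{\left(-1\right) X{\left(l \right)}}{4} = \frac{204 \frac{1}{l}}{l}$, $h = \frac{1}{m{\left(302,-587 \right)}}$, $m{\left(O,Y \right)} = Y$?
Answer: $- \frac{8718508235}{102} \approx -8.5476 \cdot 10^{7}$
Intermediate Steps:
$h = - \frac{1}{587}$ ($h = \frac{1}{-587} = - \frac{1}{587} \approx -0.0017036$)
$X{\left(l \right)} = - \frac{816}{l^{2}}$ ($X{\left(l \right)} = - 4 \frac{204 \frac{1}{l}}{l} = - 4 \frac{204}{l^{2}} = - \frac{816}{l^{2}}$)
$\frac{337966}{X{\left(-130 \right)}} + \frac{133690}{h} = \frac{337966}{\left(-816\right) \frac{1}{16900}} + \frac{133690}{- \frac{1}{587}} = \frac{337966}{\left(-816\right) \frac{1}{16900}} + 133690 \left(-587\right) = \frac{337966}{- \frac{204}{4225}} - 78476030 = 337966 \left(- \frac{4225}{204}\right) - 78476030 = - \frac{713953175}{102} - 78476030 = - \frac{8718508235}{102}$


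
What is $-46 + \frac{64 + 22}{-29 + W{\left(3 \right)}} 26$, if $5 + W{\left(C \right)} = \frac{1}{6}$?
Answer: $- \frac{22754}{203} \approx -112.09$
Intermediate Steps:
$W{\left(C \right)} = - \frac{29}{6}$ ($W{\left(C \right)} = -5 + \frac{1}{6} = - \frac{29}{6}$)
$-46 + \frac{64 + 22}{-29 + W{\left(3 \right)}} 26 = -46 + \frac{64 + 22}{-29 - \frac{29}{6}} \cdot 26 = -46 + \frac{86}{- \frac{203}{6}} \cdot 26 = -46 + 86 \left(- \frac{6}{203}\right) 26 = -46 - \frac{13416}{203} = - \frac{22754}{203}$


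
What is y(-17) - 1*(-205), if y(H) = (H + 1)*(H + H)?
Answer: 749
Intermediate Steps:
y(H) = 2*H*(1 + H) (y(H) = (1 + H)*(2*H) = 2*H*(1 + H))
y(-17) - 1*(-205) = 2*(-17)*(1 - 17) - 1*(-205) = 2*(-17)*(-16) + 205 = 544 + 205 = 749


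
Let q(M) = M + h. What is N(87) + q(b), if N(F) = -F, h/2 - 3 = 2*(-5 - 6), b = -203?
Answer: -328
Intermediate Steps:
h = -38 (h = 6 + 2*(2*(-5 - 6)) = 6 + 2*(2*(-11)) = 6 + 2*(-22) = 6 - 44 = -38)
q(M) = -38 + M (q(M) = M - 38 = -38 + M)
N(87) + q(b) = -1*87 + (-38 - 203) = -87 - 241 = -328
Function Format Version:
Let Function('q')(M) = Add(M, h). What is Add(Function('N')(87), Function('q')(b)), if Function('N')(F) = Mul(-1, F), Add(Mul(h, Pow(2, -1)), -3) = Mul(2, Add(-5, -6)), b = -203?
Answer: -328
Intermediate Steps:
h = -38 (h = Add(6, Mul(2, Mul(2, Add(-5, -6)))) = Add(6, Mul(2, Mul(2, -11))) = Add(6, Mul(2, -22)) = Add(6, -44) = -38)
Function('q')(M) = Add(-38, M) (Function('q')(M) = Add(M, -38) = Add(-38, M))
Add(Function('N')(87), Function('q')(b)) = Add(Mul(-1, 87), Add(-38, -203)) = Add(-87, -241) = -328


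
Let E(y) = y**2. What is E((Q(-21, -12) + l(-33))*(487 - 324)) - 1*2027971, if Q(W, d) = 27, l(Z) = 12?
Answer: 38383478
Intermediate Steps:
E((Q(-21, -12) + l(-33))*(487 - 324)) - 1*2027971 = ((27 + 12)*(487 - 324))**2 - 1*2027971 = (39*163)**2 - 2027971 = 6357**2 - 2027971 = 40411449 - 2027971 = 38383478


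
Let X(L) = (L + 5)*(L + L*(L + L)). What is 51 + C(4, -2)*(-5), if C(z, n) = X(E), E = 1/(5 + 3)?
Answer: 12031/256 ≈ 46.996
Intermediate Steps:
E = 1/8 ≈ 0.12500
X(L) = (5 + L)*(L + 2*L**2) (X(L) = (5 + L)*(L + L*(2*L)) = (5 + L)*(L + 2*L**2))
C(z, n) = 205/256 (C(z, n) = (5 + 2*(1/8)**2 + 11*(1/8))/8 = (5 + 2*(1/64) + 11/8)/8 = (5 + 1/32 + 11/8)/8 = (1/8)*(205/32) = 205/256)
51 + C(4, -2)*(-5) = 51 + (205/256)*(-5) = 51 - 1025/256 = 12031/256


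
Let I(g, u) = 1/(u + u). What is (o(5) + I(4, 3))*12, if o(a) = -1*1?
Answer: -10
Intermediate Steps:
o(a) = -1
I(g, u) = 1/(2*u)
(o(5) + I(4, 3))*12 = (-1 + (½)/3)*12 = (-1 + (½)*(⅓))*12 = (-1 + ⅙)*12 = -⅚*12 = -10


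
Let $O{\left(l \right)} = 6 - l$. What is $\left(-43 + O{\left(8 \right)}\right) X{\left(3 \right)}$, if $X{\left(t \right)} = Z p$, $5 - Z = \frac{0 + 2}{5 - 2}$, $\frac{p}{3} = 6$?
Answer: $-3510$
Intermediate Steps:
$p = 18$ ($p = 3 \cdot 6 = 18$)
$Z = \frac{13}{3}$ ($Z = 5 - \frac{0 + 2}{5 - 2} = 5 - \frac{2}{3} = \frac{13}{3} \approx 4.3333$)
$X{\left(t \right)} = 78$ ($X{\left(t \right)} = \frac{13}{3} \cdot 18 = 78$)
$\left(-43 + O{\left(8 \right)}\right) X{\left(3 \right)} = \left(-43 + \left(6 - 8\right)\right) 78 = \left(-43 - 2\right) 78 = \left(-45\right) 78 = -3510$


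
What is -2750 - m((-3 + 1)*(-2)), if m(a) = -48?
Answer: -2702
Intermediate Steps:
-2750 - m((-3 + 1)*(-2)) = -2750 - 1*(-48) = -2750 + 48 = -2702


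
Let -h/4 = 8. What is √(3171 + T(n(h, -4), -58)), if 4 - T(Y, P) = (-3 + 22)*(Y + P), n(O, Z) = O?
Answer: √4885 ≈ 69.893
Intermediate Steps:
h = -32 (h = -4*8 = -32)
T(Y, P) = 4 - 19*P - 19*Y (T(Y, P) = 4 - (-3 + 22)*(Y + P) = 4 - 19*(P + Y) = 4 - (19*P + 19*Y) = 4 + (-19*P - 19*Y) = 4 - 19*P - 19*Y)
√(3171 + T(n(h, -4), -58)) = √(3171 + (4 - 19*(-58) - 19*(-32))) = √(3171 + (4 + 1102 + 608)) = √(3171 + 1714) = √4885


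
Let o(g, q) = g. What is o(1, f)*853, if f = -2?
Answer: 853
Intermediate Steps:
o(1, f)*853 = 1*853 = 853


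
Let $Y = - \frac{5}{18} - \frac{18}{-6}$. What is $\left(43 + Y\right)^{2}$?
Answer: $\frac{677329}{324} \approx 2090.5$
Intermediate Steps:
$Y = \frac{49}{18}$ ($Y = \left(-5\right) \frac{1}{18} - -3 = - \frac{5}{18} + 3 = \frac{49}{18} \approx 2.7222$)
$\left(43 + Y\right)^{2} = \left(43 + \frac{49}{18}\right)^{2} = \left(\frac{823}{18}\right)^{2} = \frac{677329}{324}$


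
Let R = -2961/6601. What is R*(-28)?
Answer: 11844/943 ≈ 12.560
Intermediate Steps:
R = -423/943 (R = -2961*1/6601 = -423/943 ≈ -0.44857)
R*(-28) = -423/943*(-28) = 11844/943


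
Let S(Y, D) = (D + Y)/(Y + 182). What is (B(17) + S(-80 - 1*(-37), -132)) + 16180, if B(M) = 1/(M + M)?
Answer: 76460869/4726 ≈ 16179.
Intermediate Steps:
S(Y, D) = (D + Y)/(182 + Y)
B(M) = 1/(2*M)
(B(17) + S(-80 - 1*(-37), -132)) + 16180 = ((1/2)/17 + (-132 + (-80 - 1*(-37)))/(182 + (-80 - 1*(-37)))) + 16180 = ((1/2)*(1/17) + (-132 + (-80 + 37))/(182 + (-80 + 37))) + 16180 = (1/34 + (-132 - 43)/(182 - 43)) + 16180 = (1/34 - 175/139) + 16180 = -5811/4726 + 16180 = 76460869/4726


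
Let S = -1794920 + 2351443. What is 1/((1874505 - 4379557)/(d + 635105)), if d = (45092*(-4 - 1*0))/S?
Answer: -353450359547/1394119054196 ≈ -0.25353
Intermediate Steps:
S = 556523
d = -180368/556523 (d = (45092*(-4 - 1*0))/556523 = (45092*(-4 + 0))*(1/556523) = (45092*(-4))*(1/556523) = -180368*1/556523 = -180368/556523 ≈ -0.32410)
1/((1874505 - 4379557)/(d + 635105)) = 1/((1874505 - 4379557)/(-180368/556523 + 635105)) = 1/(-2505052/353450359547/556523) = 1/(-2505052*556523/353450359547) = 1/(-1394119054196/353450359547) = -353450359547/1394119054196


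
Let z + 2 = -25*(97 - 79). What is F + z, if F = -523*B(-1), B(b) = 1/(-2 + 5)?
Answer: -1879/3 ≈ -626.33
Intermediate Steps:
z = -452 (z = -2 - 25*(97 - 79) = -2 - 25*18 = -2 - 450 = -452)
B(b) = 1/3
F = -523/3 (F = -523*1/3 = -523/3 ≈ -174.33)
F + z = -523/3 - 452 = -1879/3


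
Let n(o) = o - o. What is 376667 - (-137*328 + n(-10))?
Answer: 421603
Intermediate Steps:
n(o) = 0
376667 - (-137*328 + n(-10)) = 376667 - (-137*328 + 0) = 376667 - (-44936 + 0) = 376667 - 1*(-44936) = 376667 + 44936 = 421603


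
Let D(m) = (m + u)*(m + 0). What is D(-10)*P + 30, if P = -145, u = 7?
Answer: -4320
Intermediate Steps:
D(m) = m*(7 + m) (D(m) = (m + 7)*(m + 0) = (7 + m)*m = m*(7 + m))
D(-10)*P + 30 = -10*(7 - 10)*(-145) + 30 = -10*(-3)*(-145) + 30 = 30*(-145) + 30 = -4350 + 30 = -4320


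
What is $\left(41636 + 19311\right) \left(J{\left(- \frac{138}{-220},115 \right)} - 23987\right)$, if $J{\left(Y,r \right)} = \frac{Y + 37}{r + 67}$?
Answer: $- \frac{29267700234147}{20020} \approx -1.4619 \cdot 10^{9}$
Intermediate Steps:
$J{\left(Y,r \right)} = \frac{37 + Y}{67 + r}$
$\left(41636 + 19311\right) \left(J{\left(- \frac{138}{-220},115 \right)} - 23987\right) = \left(41636 + 19311\right) \left(\frac{37 - \frac{138}{-220}}{67 + 115} - 23987\right) = 60947 \left(\frac{37 - - \frac{69}{110}}{182} - 23987\right) = 60947 \left(\frac{37 + \frac{69}{110}}{182} - 23987\right) = 60947 \left(\frac{1}{182} \cdot \frac{4139}{110} - 23987\right) = 60947 \left(\frac{4139}{20020} - 23987\right) = 60947 \left(- \frac{480215601}{20020}\right) = - \frac{29267700234147}{20020}$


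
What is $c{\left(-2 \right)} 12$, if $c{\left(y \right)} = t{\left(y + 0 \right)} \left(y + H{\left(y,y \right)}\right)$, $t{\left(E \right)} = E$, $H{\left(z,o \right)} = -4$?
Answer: $144$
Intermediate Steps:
$c{\left(y \right)} = y \left(-4 + y\right)$ ($c{\left(y \right)} = \left(y + 0\right) \left(y - 4\right) = y \left(-4 + y\right)$)
$c{\left(-2 \right)} 12 = - 2 \left(-4 - 2\right) 12 = \left(-2\right) \left(-6\right) 12 = 12 \cdot 12 = 144$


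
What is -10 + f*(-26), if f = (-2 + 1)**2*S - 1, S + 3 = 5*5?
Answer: -556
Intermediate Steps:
S = 22 (S = -3 + 5*5 = -3 + 25 = 22)
f = 21 (f = (-2 + 1)**2*22 - 1 = (-1)**2*22 - 1 = 1*22 - 1 = 22 - 1 = 21)
-10 + f*(-26) = -10 + 21*(-26) = -10 - 546 = -556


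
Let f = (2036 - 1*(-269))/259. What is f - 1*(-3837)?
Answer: 996088/259 ≈ 3845.9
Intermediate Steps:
f = 2305/259 (f = (2036 + 269)*(1/259) = 2305*(1/259) = 2305/259 ≈ 8.8996)
f - 1*(-3837) = 2305/259 - 1*(-3837) = 2305/259 + 3837 = 996088/259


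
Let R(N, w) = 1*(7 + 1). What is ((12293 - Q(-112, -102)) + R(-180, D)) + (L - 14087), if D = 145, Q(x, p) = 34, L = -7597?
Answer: -9417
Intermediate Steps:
R(N, w) = 8 (R(N, w) = 1*8 = 8)
((12293 - Q(-112, -102)) + R(-180, D)) + (L - 14087) = ((12293 - 1*34) + 8) + (-7597 - 14087) = ((12293 - 34) + 8) - 21684 = (12259 + 8) - 21684 = 12267 - 21684 = -9417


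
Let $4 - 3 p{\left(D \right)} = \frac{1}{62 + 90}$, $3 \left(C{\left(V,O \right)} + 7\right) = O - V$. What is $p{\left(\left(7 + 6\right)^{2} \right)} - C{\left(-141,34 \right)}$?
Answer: $- \frac{22801}{456} \approx -50.002$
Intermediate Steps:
$C{\left(V,O \right)} = -7 - \frac{V}{3} + \frac{O}{3}$ ($C{\left(V,O \right)} = -7 + \frac{O - V}{3} = -7 + \left(- \frac{V}{3} + \frac{O}{3}\right) = -7 - \frac{V}{3} + \frac{O}{3}$)
$p{\left(D \right)} = \frac{607}{456}$ ($p{\left(D \right)} = \frac{4}{3} - \frac{1}{3 \left(62 + 90\right)} = \frac{4}{3} - \frac{1}{3 \cdot 152} = \frac{4}{3} - \frac{1}{456} = \frac{607}{456}$)
$p{\left(\left(7 + 6\right)^{2} \right)} - C{\left(-141,34 \right)} = \frac{607}{456} - \left(-7 - -47 + \frac{1}{3} \cdot 34\right) = \frac{607}{456} - \left(-7 + 47 + \frac{34}{3}\right) = \frac{607}{456} - \frac{154}{3} = - \frac{22801}{456}$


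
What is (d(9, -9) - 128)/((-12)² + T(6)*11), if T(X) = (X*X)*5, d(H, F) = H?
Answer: -119/2124 ≈ -0.056026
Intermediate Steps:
T(X) = 5*X² (T(X) = X²*5 = 5*X²)
(d(9, -9) - 128)/((-12)² + T(6)*11) = (9 - 128)/((-12)² + (5*6²)*11) = -119/(144 + (5*36)*11) = -119/(144 + 180*11) = -119/(144 + 1980) = -119/2124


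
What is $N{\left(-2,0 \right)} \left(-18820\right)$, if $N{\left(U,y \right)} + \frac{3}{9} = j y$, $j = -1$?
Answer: $\frac{18820}{3} \approx 6273.3$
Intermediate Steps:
$N{\left(U,y \right)} = - \frac{1}{3} - y$
$N{\left(-2,0 \right)} \left(-18820\right) = \left(- \frac{1}{3} - 0\right) \left(-18820\right) = \left(- \frac{1}{3} + 0\right) \left(-18820\right) = \left(- \frac{1}{3}\right) \left(-18820\right) = \frac{18820}{3}$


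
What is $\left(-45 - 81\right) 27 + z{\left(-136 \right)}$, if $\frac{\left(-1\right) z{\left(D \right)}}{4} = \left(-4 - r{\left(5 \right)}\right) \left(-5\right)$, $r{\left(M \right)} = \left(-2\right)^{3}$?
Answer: $-3322$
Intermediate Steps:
$r{\left(M \right)} = -8$
$z{\left(D \right)} = 80$ ($z{\left(D \right)} = - 4 \left(-4 - -8\right) \left(-5\right) = - 4 \left(-4 + 8\right) \left(-5\right) = - 4 \cdot 4 \left(-5\right) = \left(-4\right) \left(-20\right) = 80$)
$\left(-45 - 81\right) 27 + z{\left(-136 \right)} = \left(-45 - 81\right) 27 + 80 = \left(-126\right) 27 + 80 = -3402 + 80 = -3322$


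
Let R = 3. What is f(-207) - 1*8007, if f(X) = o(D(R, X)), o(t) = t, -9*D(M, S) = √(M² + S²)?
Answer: -8007 - √4762/3 ≈ -8030.0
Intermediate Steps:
D(M, S) = -√(M² + S²)/9
f(X) = -√(9 + X²)/9 (f(X) = -√(3² + X²)/9 = -√(9 + X²)/9)
f(-207) - 1*8007 = -√(9 + (-207)²)/9 - 1*8007 = -√(9 + 42849)/9 - 8007 = -√4762/3 - 8007 = -8007 - √4762/3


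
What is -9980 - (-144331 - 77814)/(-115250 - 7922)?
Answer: -175639815/17596 ≈ -9981.8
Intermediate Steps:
-9980 - (-144331 - 77814)/(-115250 - 7922) = -9980 - (-222145)/(-123172) = -9980 - (-222145)*(-1)/123172 = -9980 - 1*31735/17596 = -9980 - 31735/17596 = -175639815/17596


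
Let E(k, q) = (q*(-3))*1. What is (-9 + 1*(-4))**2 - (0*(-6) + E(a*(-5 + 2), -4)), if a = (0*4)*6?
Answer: 157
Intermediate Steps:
a = 0 (a = 0*6 = 0)
E(k, q) = -3*q (E(k, q) = -3*q*1 = -3*q)
(-9 + 1*(-4))**2 - (0*(-6) + E(a*(-5 + 2), -4)) = (-9 + 1*(-4))**2 - (0*(-6) - 3*(-4)) = (-9 - 4)**2 - (0 + 12) = (-13)**2 - 1*12 = 169 - 12 = 157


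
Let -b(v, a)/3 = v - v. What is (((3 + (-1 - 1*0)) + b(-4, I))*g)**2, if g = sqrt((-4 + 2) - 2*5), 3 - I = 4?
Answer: -48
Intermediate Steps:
I = -1 (I = 3 - 1*4 = 3 - 4 = -1)
g = 2*I*sqrt(3) (g = sqrt(-2 - 10) = sqrt(-12) = 2*I*sqrt(3) ≈ 3.4641*I)
b(v, a) = 0 (b(v, a) = -3*(v - v) = -3*0 = 0)
(((3 + (-1 - 1*0)) + b(-4, I))*g)**2 = (((3 + (-1 - 1*0)) + 0)*(2*I*sqrt(3)))**2 = (((3 + (-1 + 0)) + 0)*(2*I*sqrt(3)))**2 = (((3 - 1) + 0)*(2*I*sqrt(3)))**2 = ((2 + 0)*(2*I*sqrt(3)))**2 = (2*(2*I*sqrt(3)))**2 = (4*I*sqrt(3))**2 = -48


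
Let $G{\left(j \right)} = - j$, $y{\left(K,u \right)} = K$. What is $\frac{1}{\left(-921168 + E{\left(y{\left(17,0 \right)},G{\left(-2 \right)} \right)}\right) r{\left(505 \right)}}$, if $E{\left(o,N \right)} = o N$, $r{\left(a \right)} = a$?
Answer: $- \frac{1}{465172670} \approx -2.1497 \cdot 10^{-9}$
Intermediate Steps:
$E{\left(o,N \right)} = N o$
$\frac{1}{\left(-921168 + E{\left(y{\left(17,0 \right)},G{\left(-2 \right)} \right)}\right) r{\left(505 \right)}} = \frac{1}{\left(-921168 + \left(-1\right) \left(-2\right) 17\right) 505} = \frac{1}{-921168 + 2 \cdot 17} \cdot \frac{1}{505} = \frac{1}{-921168 + 34} \cdot \frac{1}{505} = \frac{1}{-921134} \cdot \frac{1}{505} = \left(- \frac{1}{921134}\right) \frac{1}{505} = - \frac{1}{465172670}$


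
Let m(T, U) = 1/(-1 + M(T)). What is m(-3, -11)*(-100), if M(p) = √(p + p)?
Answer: 100/7 + 100*I*√6/7 ≈ 14.286 + 34.993*I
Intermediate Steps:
M(p) = √2*√p (M(p) = √(2*p) = √2*√p)
m(T, U) = 1/(-1 + √2*√T)
m(-3, -11)*(-100) = -100/(-1 + √2*√(-3)) = -100/(-1 + √2*(I*√3)) = -100/(-1 + I*√6)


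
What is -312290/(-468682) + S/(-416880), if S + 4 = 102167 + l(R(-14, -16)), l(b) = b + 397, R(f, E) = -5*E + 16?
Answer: 2564826119/6105754755 ≈ 0.42007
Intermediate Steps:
R(f, E) = 16 - 5*E
l(b) = 397 + b
S = 102656 (S = -4 + (102167 + (397 + (16 - 5*(-16)))) = -4 + (102167 + (397 + (16 + 80))) = -4 + (102167 + (397 + 96)) = -4 + (102167 + 493) = -4 + 102660 = 102656)
-312290/(-468682) + S/(-416880) = -312290/(-468682) + 102656/(-416880) = -312290*(-1/468682) + 102656*(-1/416880) = 156145/234341 - 6416/26055 = 2564826119/6105754755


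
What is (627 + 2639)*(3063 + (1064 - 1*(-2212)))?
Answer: 20703174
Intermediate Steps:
(627 + 2639)*(3063 + (1064 - 1*(-2212))) = 3266*(3063 + (1064 + 2212)) = 3266*(3063 + 3276) = 3266*6339 = 20703174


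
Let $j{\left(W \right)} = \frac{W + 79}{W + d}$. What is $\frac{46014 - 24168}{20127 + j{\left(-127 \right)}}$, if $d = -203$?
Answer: $\frac{1201530}{1106993} \approx 1.0854$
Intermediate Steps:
$j{\left(W \right)} = \frac{79 + W}{-203 + W}$ ($j{\left(W \right)} = \frac{W + 79}{W - 203} = \frac{79 + W}{-203 + W}$)
$\frac{46014 - 24168}{20127 + j{\left(-127 \right)}} = \frac{46014 - 24168}{20127 + \frac{79 - 127}{-203 - 127}} = \frac{21846}{20127 + \frac{1}{-330} \left(-48\right)} = \frac{21846}{20127 - - \frac{8}{55}} = \frac{21846}{20127 + \frac{8}{55}} = \frac{21846}{\frac{1106993}{55}} = 21846 \cdot \frac{55}{1106993} = \frac{1201530}{1106993}$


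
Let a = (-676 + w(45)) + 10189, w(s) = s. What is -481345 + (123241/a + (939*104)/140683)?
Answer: -647221375123679/1344648114 ≈ -4.8133e+5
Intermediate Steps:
a = 9558 (a = (-676 + 45) + 10189 = -631 + 10189 = 9558)
-481345 + (123241/a + (939*104)/140683) = -481345 + (123241/9558 + (939*104)/140683) = -481345 + (123241*(1/9558) + 97656*(1/140683)) = -481345 + (123241/9558 + 97656/140683) = -481345 + 18271309651/1344648114 = -647221375123679/1344648114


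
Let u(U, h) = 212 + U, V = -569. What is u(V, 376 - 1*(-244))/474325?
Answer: -357/474325 ≈ -0.00075265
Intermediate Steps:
u(V, 376 - 1*(-244))/474325 = (212 - 569)/474325 = -357*1/474325 = -357/474325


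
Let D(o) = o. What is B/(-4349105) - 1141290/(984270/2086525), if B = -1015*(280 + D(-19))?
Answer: -9863480436985404/4076851027 ≈ -2.4194e+6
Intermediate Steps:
B = -264915 (B = -1015*(280 - 19) = -1015*261 = -264915)
B/(-4349105) - 1141290/(984270/2086525) = -264915/(-4349105) - 1141290/(984270/2086525) = -264915*(-1/4349105) - 1141290/(984270*(1/2086525)) = 52983/869821 - 1141290/28122/59615 = 52983/869821 - 1141290*59615/28122 = 52983/869821 - 11339667225/4687 = -9863480436985404/4076851027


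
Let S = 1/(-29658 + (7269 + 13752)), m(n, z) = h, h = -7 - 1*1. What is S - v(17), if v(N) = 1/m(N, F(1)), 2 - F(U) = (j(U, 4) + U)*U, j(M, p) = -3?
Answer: 8629/69096 ≈ 0.12488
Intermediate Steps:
F(U) = 2 - U*(-3 + U) (F(U) = 2 - (-3 + U)*U = 2 - U*(-3 + U))
h = -8 (h = -7 - 1 = -8)
m(n, z) = -8
v(N) = -1/8 (v(N) = 1/(-8) = -1/8)
S = -1/8637 (S = 1/(-29658 + 21021) = 1/(-8637) = -1/8637 ≈ -0.00011578)
S - v(17) = -1/8637 - 1*(-1/8) = -1/8637 + 1/8 = 8629/69096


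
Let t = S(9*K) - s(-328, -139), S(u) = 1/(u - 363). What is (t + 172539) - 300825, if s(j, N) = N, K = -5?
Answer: -52283977/408 ≈ -1.2815e+5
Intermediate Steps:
S(u) = 1/(-363 + u)
t = 56711/408 (t = 1/(-363 + 9*(-5)) - 1*(-139) = 1/(-363 - 45) + 139 = 1/(-408) + 139 = -1/408 + 139 = 56711/408 ≈ 139.00)
(t + 172539) - 300825 = (56711/408 + 172539) - 300825 = 70452623/408 - 300825 = -52283977/408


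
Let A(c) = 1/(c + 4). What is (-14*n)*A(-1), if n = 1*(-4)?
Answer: 56/3 ≈ 18.667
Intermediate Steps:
A(c) = 1/(4 + c)
n = -4
(-14*n)*A(-1) = (-14*(-4))/(4 - 1) = 56/3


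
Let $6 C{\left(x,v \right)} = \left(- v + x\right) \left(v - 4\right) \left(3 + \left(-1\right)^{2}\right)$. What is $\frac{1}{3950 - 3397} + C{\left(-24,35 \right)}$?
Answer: $- \frac{2022871}{1659} \approx -1219.3$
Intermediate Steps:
$C{\left(x,v \right)} = \frac{2 \left(-4 + v\right) \left(x - v\right)}{3}$ ($C{\left(x,v \right)} = \frac{\left(- v + x\right) \left(v - 4\right) \left(3 + \left(-1\right)^{2}\right)}{6} = \frac{\left(x - v\right) \left(-4 + v\right) \left(3 + 1\right)}{6} = \frac{\left(-4 + v\right) \left(x - v\right) 4}{6} = \frac{4 \left(-4 + v\right) \left(x - v\right)}{6} = \frac{2 \left(-4 + v\right) \left(x - v\right)}{3}$)
$\frac{1}{3950 - 3397} + C{\left(-24,35 \right)} = \frac{1}{3950 - 3397} + \left(\left(- \frac{8}{3}\right) \left(-24\right) - \frac{2 \cdot 35^{2}}{3} + \frac{8}{3} \cdot 35 + \frac{2}{3} \cdot 35 \left(-24\right)\right) = \frac{1}{553} + \left(64 - \frac{2450}{3} + \frac{280}{3} - 560\right) = \frac{1}{553} - \frac{3658}{3} = - \frac{2022871}{1659}$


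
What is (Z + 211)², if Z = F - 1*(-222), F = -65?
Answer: 135424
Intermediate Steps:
Z = 157 (Z = -65 - 1*(-222) = -65 + 222 = 157)
(Z + 211)² = (157 + 211)² = 368² = 135424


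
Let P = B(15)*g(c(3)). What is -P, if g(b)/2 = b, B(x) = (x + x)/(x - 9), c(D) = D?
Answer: -30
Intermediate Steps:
B(x) = 2*x/(-9 + x) (B(x) = (2*x)/(-9 + x) = 2*x/(-9 + x))
g(b) = 2*b
P = 30 (P = (2*15/(-9 + 15))*(2*3) = (2*15/6)*6 = (2*15*(1/6))*6 = 5*6 = 30)
-P = -1*30 = -30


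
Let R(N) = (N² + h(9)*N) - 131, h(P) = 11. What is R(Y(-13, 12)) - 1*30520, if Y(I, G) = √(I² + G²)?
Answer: -30338 + 11*√313 ≈ -30143.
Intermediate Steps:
Y(I, G) = √(G² + I²)
R(N) = -131 + N² + 11*N (R(N) = (N² + 11*N) - 131 = -131 + N² + 11*N)
R(Y(-13, 12)) - 1*30520 = (-131 + (√(12² + (-13)²))² + 11*√(12² + (-13)²)) - 1*30520 = (-131 + (√(144 + 169))² + 11*√(144 + 169)) - 30520 = (-131 + (√313)² + 11*√313) - 30520 = (-131 + 313 + 11*√313) - 30520 = (182 + 11*√313) - 30520 = -30338 + 11*√313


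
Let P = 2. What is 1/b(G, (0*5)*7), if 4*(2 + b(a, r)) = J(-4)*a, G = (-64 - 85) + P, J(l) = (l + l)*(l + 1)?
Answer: -1/884 ≈ -0.0011312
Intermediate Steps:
J(l) = 2*l*(1 + l) (J(l) = (2*l)*(1 + l) = 2*l*(1 + l))
G = -147 (G = (-64 - 85) + 2 = -149 + 2 = -147)
b(a, r) = -2 + 6*a (b(a, r) = -2 + ((2*(-4)*(1 - 4))*a)/4 = -2 + ((2*(-4)*(-3))*a)/4 = -2 + (24*a)/4 = -2 + 6*a)
1/b(G, (0*5)*7) = 1/(-2 + 6*(-147)) = 1/(-2 - 882) = 1/(-884) = -1/884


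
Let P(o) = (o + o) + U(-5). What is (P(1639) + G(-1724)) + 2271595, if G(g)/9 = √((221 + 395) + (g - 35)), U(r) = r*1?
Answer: 2274868 + 27*I*√127 ≈ 2.2749e+6 + 304.27*I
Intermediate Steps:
U(r) = r
P(o) = -5 + 2*o (P(o) = (o + o) - 5 = 2*o - 5 = -5 + 2*o)
G(g) = 9*√(581 + g) (G(g) = 9*√((221 + 395) + (g - 35)) = 9*√(616 + (-35 + g)) = 9*√(581 + g))
(P(1639) + G(-1724)) + 2271595 = ((-5 + 2*1639) + 9*√(581 - 1724)) + 2271595 = ((-5 + 3278) + 9*√(-1143)) + 2271595 = (3273 + 9*(3*I*√127)) + 2271595 = (3273 + 27*I*√127) + 2271595 = 2274868 + 27*I*√127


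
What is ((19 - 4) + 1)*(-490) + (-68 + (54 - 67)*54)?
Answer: -8610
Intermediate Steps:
((19 - 4) + 1)*(-490) + (-68 + (54 - 67)*54) = (15 + 1)*(-490) + (-68 - 13*54) = 16*(-490) + (-68 - 702) = -7840 - 770 = -8610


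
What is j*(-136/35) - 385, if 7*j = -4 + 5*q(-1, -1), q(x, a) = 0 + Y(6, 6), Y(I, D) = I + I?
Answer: -14563/35 ≈ -416.09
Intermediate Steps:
Y(I, D) = 2*I
q(x, a) = 12 (q(x, a) = 0 + 2*6 = 0 + 12 = 12)
j = 8 (j = (-4 + 5*12)/7 = (-4 + 60)/7 = (⅐)*56 = 8)
j*(-136/35) - 385 = 8*(-136/35) - 385 = -1088/35 - 385 = -14563/35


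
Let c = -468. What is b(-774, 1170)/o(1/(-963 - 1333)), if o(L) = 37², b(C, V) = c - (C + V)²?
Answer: -157284/1369 ≈ -114.89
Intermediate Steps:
b(C, V) = -468 - (C + V)²
o(L) = 1369
b(-774, 1170)/o(1/(-963 - 1333)) = (-468 - (-774 + 1170)²)/1369 = (-468 - 1*396²)*(1/1369) = (-468 - 1*156816)*(1/1369) = (-468 - 156816)*(1/1369) = -157284*1/1369 = -157284/1369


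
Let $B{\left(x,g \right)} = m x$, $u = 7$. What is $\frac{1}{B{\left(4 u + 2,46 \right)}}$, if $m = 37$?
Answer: $\frac{1}{1110} \approx 0.0009009$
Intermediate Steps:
$B{\left(x,g \right)} = 37 x$
$\frac{1}{B{\left(4 u + 2,46 \right)}} = \frac{1}{37 \left(4 \cdot 7 + 2\right)} = \frac{1}{37 \left(28 + 2\right)} = \frac{1}{37 \cdot 30} = \frac{1}{1110}$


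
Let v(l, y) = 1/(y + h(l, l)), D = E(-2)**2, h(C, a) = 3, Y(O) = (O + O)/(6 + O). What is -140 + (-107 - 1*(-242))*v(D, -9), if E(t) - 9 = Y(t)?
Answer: -325/2 ≈ -162.50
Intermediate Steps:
Y(O) = 2*O/(6 + O) (Y(O) = (2*O)/(6 + O) = 2*O/(6 + O))
E(t) = 9 + 2*t/(6 + t)
D = 64 (D = ((54 + 11*(-2))/(6 - 2))**2 = ((54 - 22)/4)**2 = ((1/4)*32)**2 = 8**2 = 64)
v(l, y) = 1/(3 + y) (v(l, y) = 1/(y + 3) = 1/(3 + y))
-140 + (-107 - 1*(-242))*v(D, -9) = -140 + (-107 - 1*(-242))/(3 - 9) = -140 + (-107 + 242)/(-6) = -140 + 135*(-1/6) = -140 - 45/2 = -325/2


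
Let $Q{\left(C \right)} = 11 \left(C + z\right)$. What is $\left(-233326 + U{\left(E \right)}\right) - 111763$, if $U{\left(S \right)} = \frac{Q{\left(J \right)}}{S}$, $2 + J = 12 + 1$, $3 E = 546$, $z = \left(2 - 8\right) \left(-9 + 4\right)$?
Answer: $- \frac{62805747}{182} \approx -3.4509 \cdot 10^{5}$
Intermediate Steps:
$z = 30$ ($z = \left(-6\right) \left(-5\right) = 30$)
$E = 182$ ($E = \frac{1}{3} \cdot 546 = 182$)
$J = 11$ ($J = -2 + \left(12 + 1\right) = -2 + 13 = 11$)
$Q{\left(C \right)} = 330 + 11 C$ ($Q{\left(C \right)} = 11 \left(C + 30\right) = 11 \left(30 + C\right) = 330 + 11 C$)
$U{\left(S \right)} = \frac{451}{S}$ ($U{\left(S \right)} = \frac{330 + 11 \cdot 11}{S} = \frac{330 + 121}{S} = \frac{451}{S}$)
$\left(-233326 + U{\left(E \right)}\right) - 111763 = \left(-233326 + \frac{451}{182}\right) - 111763 = - \frac{42464881}{182} - 111763 = - \frac{62805747}{182}$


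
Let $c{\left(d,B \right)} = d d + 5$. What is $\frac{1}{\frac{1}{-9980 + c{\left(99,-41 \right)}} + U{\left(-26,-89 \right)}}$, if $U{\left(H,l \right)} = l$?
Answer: $- \frac{174}{15487} \approx -0.011235$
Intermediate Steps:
$c{\left(d,B \right)} = 5 + d^{2}$ ($c{\left(d,B \right)} = d^{2} + 5 = 5 + d^{2}$)
$\frac{1}{\frac{1}{-9980 + c{\left(99,-41 \right)}} + U{\left(-26,-89 \right)}} = \frac{1}{\frac{1}{-9980 + \left(5 + 99^{2}\right)} - 89} = \frac{1}{\frac{1}{-9980 + \left(5 + 9801\right)} - 89} = \frac{1}{\frac{1}{-9980 + 9806} - 89} = \frac{1}{\frac{1}{-174} - 89} = \frac{1}{- \frac{1}{174} - 89} = \frac{1}{- \frac{15487}{174}} = - \frac{174}{15487}$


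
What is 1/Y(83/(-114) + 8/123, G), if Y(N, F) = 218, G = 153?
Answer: 1/218 ≈ 0.0045872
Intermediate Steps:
1/Y(83/(-114) + 8/123, G) = 1/218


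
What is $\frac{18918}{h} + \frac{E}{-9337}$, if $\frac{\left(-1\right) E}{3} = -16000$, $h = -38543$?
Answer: $- \frac{2026701366}{359875991} \approx -5.6317$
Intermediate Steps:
$E = 48000$ ($E = \left(-3\right) \left(-16000\right) = 48000$)
$\frac{18918}{h} + \frac{E}{-9337} = \frac{18918}{-38543} + \frac{48000}{-9337} = 18918 \left(- \frac{1}{38543}\right) + 48000 \left(- \frac{1}{9337}\right) = - \frac{18918}{38543} - \frac{48000}{9337} = - \frac{2026701366}{359875991}$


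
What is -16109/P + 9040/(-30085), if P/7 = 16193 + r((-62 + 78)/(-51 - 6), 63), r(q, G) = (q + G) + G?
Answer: -17297081173/39177703873 ≈ -0.44150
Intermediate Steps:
r(q, G) = q + 2*G (r(q, G) = (G + q) + G = q + 2*G)
P = 6511169/57 (P = 7*(16193 + ((-62 + 78)/(-51 - 6) + 2*63)) = 7*(16193 + (16/(-57) + 126)) = 7*(16193 + (16*(-1/57) + 126)) = 7*(16193 + (-16/57 + 126)) = 7*(16193 + 7166/57) = 7*(930167/57) = 6511169/57 ≈ 1.1423e+5)
-16109/P + 9040/(-30085) = -16109/6511169/57 + 9040/(-30085) = -16109*57/6511169 + 9040*(-1/30085) = -918213/6511169 - 1808/6017 = -17297081173/39177703873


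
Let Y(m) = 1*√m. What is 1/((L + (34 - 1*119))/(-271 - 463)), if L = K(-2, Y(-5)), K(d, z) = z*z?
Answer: 367/45 ≈ 8.1555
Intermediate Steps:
Y(m) = √m
K(d, z) = z²
L = -5 (L = (√(-5))² = (I*√5)² = -5)
1/((L + (34 - 1*119))/(-271 - 463)) = 1/((-5 + (34 - 1*119))/(-271 - 463)) = 1/((-5 + (34 - 119))/(-734)) = 1/((-5 - 85)*(-1/734)) = 1/(-90*(-1/734)) = 1/(45/367) = 367/45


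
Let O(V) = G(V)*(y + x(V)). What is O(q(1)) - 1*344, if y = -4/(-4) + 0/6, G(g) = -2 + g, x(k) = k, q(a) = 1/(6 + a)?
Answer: -16960/49 ≈ -346.12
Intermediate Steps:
y = 1 (y = -4*(-1/4) + 0*(1/6) = 1 + 0 = 1)
O(V) = (1 + V)*(-2 + V) (O(V) = (-2 + V)*(1 + V) = (1 + V)*(-2 + V))
O(q(1)) - 1*344 = (1 + 1/(6 + 1))*(-2 + 1/(6 + 1)) - 1*344 = (1 + 1/7)*(-2 + 1/7) - 344 = (8/7)*(-13/7) - 344 = -104/49 - 344 = -16960/49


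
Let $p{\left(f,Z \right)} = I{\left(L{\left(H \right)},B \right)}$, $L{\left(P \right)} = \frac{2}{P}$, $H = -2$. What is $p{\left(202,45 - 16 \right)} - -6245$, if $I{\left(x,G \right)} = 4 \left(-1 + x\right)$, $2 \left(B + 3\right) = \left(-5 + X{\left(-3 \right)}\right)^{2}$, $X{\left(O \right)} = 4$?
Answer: $6237$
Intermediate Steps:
$B = - \frac{5}{2}$ ($B = -3 + \frac{\left(-5 + 4\right)^{2}}{2} = -3 + \frac{\left(-1\right)^{2}}{2} = -3 + \frac{1}{2} \cdot 1 = -3 + \frac{1}{2} = - \frac{5}{2} \approx -2.5$)
$I{\left(x,G \right)} = -4 + 4 x$
$p{\left(f,Z \right)} = -8$ ($p{\left(f,Z \right)} = -4 + 4 \frac{2}{-2} = -4 + 4 \cdot 2 \left(- \frac{1}{2}\right) = -4 + 4 \left(-1\right) = -4 - 4 = -8$)
$p{\left(202,45 - 16 \right)} - -6245 = -8 - -6245 = -8 + 6245 = 6237$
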